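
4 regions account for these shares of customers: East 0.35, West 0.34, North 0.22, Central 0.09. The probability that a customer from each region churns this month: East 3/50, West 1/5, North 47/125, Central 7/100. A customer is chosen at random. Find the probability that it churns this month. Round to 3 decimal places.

Prior × likelihood for each hypothesis:
  East: 0.35 × 0.06 = 0.021
  West: 0.34 × 0.2 = 0.068
  North: 0.22 × 0.376 = 0.08272
  Central: 0.09 × 0.07 = 0.0063
P(churn) = 0.021 + 0.068 + 0.08272 + 0.0063 = 0.17802 → 0.178.

0.178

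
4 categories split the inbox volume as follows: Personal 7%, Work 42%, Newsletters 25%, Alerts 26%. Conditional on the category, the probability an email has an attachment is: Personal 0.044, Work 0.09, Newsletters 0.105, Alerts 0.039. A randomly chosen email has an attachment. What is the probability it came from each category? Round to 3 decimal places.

Prior × likelihood for each hypothesis:
  Personal: 0.07 × 0.044 = 0.00308
  Work: 0.42 × 0.09 = 0.0378
  Newsletters: 0.25 × 0.105 = 0.02625
  Alerts: 0.26 × 0.039 = 0.01014
Normalizing constant = 0.07727.
P(Personal | attachment) = 0.00308/0.07727 ≈ 0.040
P(Work | attachment) = 0.0378/0.07727 ≈ 0.489
P(Newsletters | attachment) = 0.02625/0.07727 ≈ 0.340
P(Alerts | attachment) = 0.01014/0.07727 ≈ 0.131

Personal 0.040, Work 0.489, Newsletters 0.340, Alerts 0.131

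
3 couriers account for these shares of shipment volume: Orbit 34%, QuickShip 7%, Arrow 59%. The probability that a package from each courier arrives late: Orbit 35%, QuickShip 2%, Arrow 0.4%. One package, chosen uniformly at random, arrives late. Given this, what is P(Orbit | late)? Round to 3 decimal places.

Unnormalized posteriors (prior × likelihood):
  Orbit: 0.34 × 0.35 = 0.119
  QuickShip: 0.07 × 0.02 = 0.0014
  Arrow: 0.59 × 0.004 = 0.00236
Sum = 0.12276.
P(Orbit | evidence) = 0.119 / 0.12276 ≈ 0.969.

0.969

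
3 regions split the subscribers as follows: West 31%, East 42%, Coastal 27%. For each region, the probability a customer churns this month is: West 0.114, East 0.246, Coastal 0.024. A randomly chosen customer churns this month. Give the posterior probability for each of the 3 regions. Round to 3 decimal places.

Prior × likelihood for each hypothesis:
  West: 0.31 × 0.114 = 0.03534
  East: 0.42 × 0.246 = 0.10332
  Coastal: 0.27 × 0.024 = 0.00648
Total = 0.14514.
P(West | churn) = 0.03534/0.14514 ≈ 0.243
P(East | churn) = 0.10332/0.14514 ≈ 0.712
P(Coastal | churn) = 0.00648/0.14514 ≈ 0.045

West 0.243, East 0.712, Coastal 0.045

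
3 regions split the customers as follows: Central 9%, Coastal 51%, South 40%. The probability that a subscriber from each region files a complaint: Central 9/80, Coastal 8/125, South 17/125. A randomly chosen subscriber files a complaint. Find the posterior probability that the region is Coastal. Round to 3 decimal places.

0.336

Unnormalized posteriors (prior × likelihood):
  Central: 0.09 × 0.1125 = 0.010125
  Coastal: 0.51 × 0.064 = 0.03264
  South: 0.4 × 0.136 = 0.0544
Sum = 0.097165.
P(Coastal | evidence) = 0.03264 / 0.097165 ≈ 0.336.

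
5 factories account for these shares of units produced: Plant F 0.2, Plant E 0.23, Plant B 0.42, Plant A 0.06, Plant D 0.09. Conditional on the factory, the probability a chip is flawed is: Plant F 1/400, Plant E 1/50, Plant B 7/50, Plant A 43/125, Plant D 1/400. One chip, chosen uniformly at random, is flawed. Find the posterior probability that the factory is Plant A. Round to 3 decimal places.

0.243

By Bayes' rule, posterior ∝ prior × likelihood:
  Plant F: 0.2 × 0.0025 = 0.0005
  Plant E: 0.23 × 0.02 = 0.0046
  Plant B: 0.42 × 0.14 = 0.0588
  Plant A: 0.06 × 0.344 = 0.02064
  Plant D: 0.09 × 0.0025 = 0.000225
Total = 0.084765.
P(Plant A | evidence) = 0.02064 / 0.084765 ≈ 0.243.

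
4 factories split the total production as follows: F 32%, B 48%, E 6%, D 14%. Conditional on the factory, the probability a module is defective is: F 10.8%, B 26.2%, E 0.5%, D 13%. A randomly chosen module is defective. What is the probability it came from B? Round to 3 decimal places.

0.703

By Bayes' rule, posterior ∝ prior × likelihood:
  F: 0.32 × 0.108 = 0.03456
  B: 0.48 × 0.262 = 0.12576
  E: 0.06 × 0.005 = 0.0003
  D: 0.14 × 0.13 = 0.0182
Sum = 0.17882.
P(B | evidence) = 0.12576 / 0.17882 ≈ 0.703.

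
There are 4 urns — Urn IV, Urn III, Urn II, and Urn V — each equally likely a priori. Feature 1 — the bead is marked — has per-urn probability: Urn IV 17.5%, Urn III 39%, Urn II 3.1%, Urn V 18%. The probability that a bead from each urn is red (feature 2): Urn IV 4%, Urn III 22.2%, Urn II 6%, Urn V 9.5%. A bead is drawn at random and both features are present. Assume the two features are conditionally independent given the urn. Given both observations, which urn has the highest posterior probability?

Urn III

Since the prior is uniform, the posterior is proportional to the likelihood:
  Urn IV: 0.175 × 0.04 = 0.007
  Urn III: 0.39 × 0.222 = 0.08658
  Urn II: 0.031 × 0.06 = 0.00186
  Urn V: 0.18 × 0.095 = 0.0171
Sum = 0.11254.
Largest term belongs to Urn III, so Urn III is most probable.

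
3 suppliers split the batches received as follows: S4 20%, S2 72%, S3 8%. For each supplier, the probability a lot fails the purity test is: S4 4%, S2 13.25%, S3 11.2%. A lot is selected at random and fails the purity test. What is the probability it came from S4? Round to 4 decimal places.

0.0712

Unnormalized posteriors (prior × likelihood):
  S4: 0.2 × 0.04 = 0.008
  S2: 0.72 × 0.1325 = 0.0954
  S3: 0.08 × 0.112 = 0.00896
Sum = 0.11236.
P(S4 | evidence) = 0.008 / 0.11236 ≈ 0.0712.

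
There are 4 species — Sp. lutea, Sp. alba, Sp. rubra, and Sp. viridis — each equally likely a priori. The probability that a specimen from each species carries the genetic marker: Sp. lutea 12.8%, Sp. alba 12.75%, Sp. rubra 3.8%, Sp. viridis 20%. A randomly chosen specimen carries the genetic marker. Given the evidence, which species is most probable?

With a uniform prior (1/4 each), posterior ∝ likelihood:
  Sp. lutea: 0.128
  Sp. alba: 0.1275
  Sp. rubra: 0.038
  Sp. viridis: 0.2
Normalizing constant = 0.4935.
Largest term belongs to Sp. viridis, so Sp. viridis is most probable.

Sp. viridis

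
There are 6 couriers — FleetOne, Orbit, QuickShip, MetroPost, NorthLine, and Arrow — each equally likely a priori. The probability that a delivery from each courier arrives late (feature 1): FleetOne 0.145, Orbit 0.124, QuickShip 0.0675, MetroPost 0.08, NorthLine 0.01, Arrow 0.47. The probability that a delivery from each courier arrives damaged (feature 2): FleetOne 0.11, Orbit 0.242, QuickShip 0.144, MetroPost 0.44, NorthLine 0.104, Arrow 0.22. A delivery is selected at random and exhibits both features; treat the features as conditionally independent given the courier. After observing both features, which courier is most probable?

Since the prior is uniform, the posterior is proportional to the likelihood:
  FleetOne: 0.145 × 0.11 = 0.01595
  Orbit: 0.124 × 0.242 = 0.030008
  QuickShip: 0.0675 × 0.144 = 0.00972
  MetroPost: 0.08 × 0.44 = 0.0352
  NorthLine: 0.01 × 0.104 = 0.00104
  Arrow: 0.47 × 0.22 = 0.1034
Normalizing constant = 0.195318.
Largest term belongs to Arrow, so Arrow is most probable.

Arrow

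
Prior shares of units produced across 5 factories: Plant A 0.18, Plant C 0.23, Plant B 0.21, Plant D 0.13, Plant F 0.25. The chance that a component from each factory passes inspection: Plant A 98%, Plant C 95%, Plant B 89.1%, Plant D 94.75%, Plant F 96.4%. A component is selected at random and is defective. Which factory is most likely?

Taking complements, P(defective | each) = Plant A 0.02, Plant C 0.05, Plant B 0.109, Plant D 0.0525, Plant F 0.036.
By Bayes' rule, posterior ∝ prior × likelihood:
  Plant A: 0.18 × 0.02 = 0.0036
  Plant C: 0.23 × 0.05 = 0.0115
  Plant B: 0.21 × 0.109 = 0.02289
  Plant D: 0.13 × 0.0525 = 0.006825
  Plant F: 0.25 × 0.036 = 0.009
Normalizing constant = 0.053815.
Largest term belongs to Plant B, so Plant B is most probable.

Plant B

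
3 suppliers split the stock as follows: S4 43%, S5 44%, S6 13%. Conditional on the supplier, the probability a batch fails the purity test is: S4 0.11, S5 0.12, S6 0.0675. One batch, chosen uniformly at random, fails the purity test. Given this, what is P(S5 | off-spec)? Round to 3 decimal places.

By Bayes' rule, posterior ∝ prior × likelihood:
  S4: 0.43 × 0.11 = 0.0473
  S5: 0.44 × 0.12 = 0.0528
  S6: 0.13 × 0.0675 = 0.008775
Total = 0.108875.
P(S5 | evidence) = 0.0528 / 0.108875 ≈ 0.485.

0.485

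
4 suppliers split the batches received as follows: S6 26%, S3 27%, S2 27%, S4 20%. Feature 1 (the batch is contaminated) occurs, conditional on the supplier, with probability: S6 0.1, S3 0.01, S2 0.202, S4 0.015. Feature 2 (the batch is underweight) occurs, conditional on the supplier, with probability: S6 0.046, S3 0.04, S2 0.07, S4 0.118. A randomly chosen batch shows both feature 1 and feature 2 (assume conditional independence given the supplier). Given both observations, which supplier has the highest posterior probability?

Unnormalized posteriors (prior × likelihood):
  S6: 0.26 × 0.1 × 0.046 = 0.001196
  S3: 0.27 × 0.01 × 0.04 = 0.000108
  S2: 0.27 × 0.202 × 0.07 = 0.0038178
  S4: 0.2 × 0.015 × 0.118 = 0.000354
Total = 0.0054758.
Largest term belongs to S2, so S2 is most probable.

S2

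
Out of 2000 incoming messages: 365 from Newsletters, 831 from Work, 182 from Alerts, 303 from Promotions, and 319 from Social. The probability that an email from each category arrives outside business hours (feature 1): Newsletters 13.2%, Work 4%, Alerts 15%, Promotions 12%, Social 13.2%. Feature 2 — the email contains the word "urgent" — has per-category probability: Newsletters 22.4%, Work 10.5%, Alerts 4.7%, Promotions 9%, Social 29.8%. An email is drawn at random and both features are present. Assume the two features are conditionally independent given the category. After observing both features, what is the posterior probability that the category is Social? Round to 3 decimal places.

0.400

Compute prior × likelihood for every hypothesis:
  Newsletters: 0.1825 × 0.132 × 0.224 = 0.00539616
  Work: 0.4155 × 0.04 × 0.105 = 0.0017451
  Alerts: 0.091 × 0.15 × 0.047 = 0.00064155
  Promotions: 0.1515 × 0.12 × 0.09 = 0.0016362
  Social: 0.1595 × 0.132 × 0.298 = 0.006274092
Total = 0.015693102.
P(Social | evidence) = 0.006274092 / 0.015693102 ≈ 0.400.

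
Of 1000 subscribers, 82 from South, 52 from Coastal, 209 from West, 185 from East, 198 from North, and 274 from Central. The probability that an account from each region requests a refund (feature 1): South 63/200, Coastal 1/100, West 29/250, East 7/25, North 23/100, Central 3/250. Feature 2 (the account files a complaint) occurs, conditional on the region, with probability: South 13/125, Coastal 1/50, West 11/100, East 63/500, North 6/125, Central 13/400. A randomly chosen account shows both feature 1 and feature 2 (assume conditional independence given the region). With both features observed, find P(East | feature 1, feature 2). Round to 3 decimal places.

0.460

By Bayes' rule, posterior ∝ prior × likelihood:
  South: 0.082 × 0.315 × 0.104 = 0.00268632
  Coastal: 0.052 × 0.01 × 0.02 = 0.0000104
  West: 0.209 × 0.116 × 0.11 = 0.00266684
  East: 0.185 × 0.28 × 0.126 = 0.0065268
  North: 0.198 × 0.23 × 0.048 = 0.00218592
  Central: 0.274 × 0.012 × 0.0325 = 0.00010686
Sum = 0.01418314.
P(East | evidence) = 0.0065268 / 0.01418314 ≈ 0.460.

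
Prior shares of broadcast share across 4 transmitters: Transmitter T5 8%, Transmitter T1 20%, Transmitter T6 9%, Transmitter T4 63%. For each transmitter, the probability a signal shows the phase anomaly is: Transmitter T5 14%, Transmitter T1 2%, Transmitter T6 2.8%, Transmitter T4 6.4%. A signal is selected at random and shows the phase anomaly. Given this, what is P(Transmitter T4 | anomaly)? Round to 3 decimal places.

Prior × likelihood for each hypothesis:
  Transmitter T5: 0.08 × 0.14 = 0.0112
  Transmitter T1: 0.2 × 0.02 = 0.004
  Transmitter T6: 0.09 × 0.028 = 0.00252
  Transmitter T4: 0.63 × 0.064 = 0.04032
Total = 0.05804.
P(Transmitter T4 | evidence) = 0.04032 / 0.05804 ≈ 0.695.

0.695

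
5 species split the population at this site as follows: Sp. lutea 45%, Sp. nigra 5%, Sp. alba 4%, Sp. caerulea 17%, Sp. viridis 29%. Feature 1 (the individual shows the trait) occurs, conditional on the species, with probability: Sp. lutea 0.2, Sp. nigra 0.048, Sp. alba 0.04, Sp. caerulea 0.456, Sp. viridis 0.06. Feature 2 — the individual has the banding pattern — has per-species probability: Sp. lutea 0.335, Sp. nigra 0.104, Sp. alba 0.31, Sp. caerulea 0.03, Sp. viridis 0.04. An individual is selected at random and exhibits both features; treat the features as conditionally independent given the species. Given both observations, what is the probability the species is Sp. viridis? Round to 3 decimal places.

0.021

Prior × likelihood for each hypothesis:
  Sp. lutea: 0.45 × 0.2 × 0.335 = 0.03015
  Sp. nigra: 0.05 × 0.048 × 0.104 = 0.0002496
  Sp. alba: 0.04 × 0.04 × 0.31 = 0.000496
  Sp. caerulea: 0.17 × 0.456 × 0.03 = 0.0023256
  Sp. viridis: 0.29 × 0.06 × 0.04 = 0.000696
Normalizing constant = 0.0339172.
P(Sp. viridis | evidence) = 0.000696 / 0.0339172 ≈ 0.021.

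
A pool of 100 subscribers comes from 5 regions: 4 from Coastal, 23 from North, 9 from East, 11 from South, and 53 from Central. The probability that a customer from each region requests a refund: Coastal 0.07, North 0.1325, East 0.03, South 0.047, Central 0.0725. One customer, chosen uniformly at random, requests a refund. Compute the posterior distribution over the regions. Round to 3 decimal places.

Coastal 0.035, North 0.383, East 0.034, South 0.065, Central 0.483

Unnormalized posteriors (prior × likelihood):
  Coastal: 0.04 × 0.07 = 0.0028
  North: 0.23 × 0.1325 = 0.030475
  East: 0.09 × 0.03 = 0.0027
  South: 0.11 × 0.047 = 0.00517
  Central: 0.53 × 0.0725 = 0.038425
Normalizing constant = 0.07957.
P(Coastal | refund) = 0.0028/0.07957 ≈ 0.035
P(North | refund) = 0.030475/0.07957 ≈ 0.383
P(East | refund) = 0.0027/0.07957 ≈ 0.034
P(South | refund) = 0.00517/0.07957 ≈ 0.065
P(Central | refund) = 0.038425/0.07957 ≈ 0.483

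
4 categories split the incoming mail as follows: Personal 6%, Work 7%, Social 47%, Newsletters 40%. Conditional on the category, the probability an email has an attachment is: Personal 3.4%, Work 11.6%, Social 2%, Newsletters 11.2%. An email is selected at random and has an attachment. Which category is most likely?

Newsletters

Prior × likelihood for each hypothesis:
  Personal: 0.06 × 0.034 = 0.00204
  Work: 0.07 × 0.116 = 0.00812
  Social: 0.47 × 0.02 = 0.0094
  Newsletters: 0.4 × 0.112 = 0.0448
Normalizing constant = 0.06436.
Largest term belongs to Newsletters, so Newsletters is most probable.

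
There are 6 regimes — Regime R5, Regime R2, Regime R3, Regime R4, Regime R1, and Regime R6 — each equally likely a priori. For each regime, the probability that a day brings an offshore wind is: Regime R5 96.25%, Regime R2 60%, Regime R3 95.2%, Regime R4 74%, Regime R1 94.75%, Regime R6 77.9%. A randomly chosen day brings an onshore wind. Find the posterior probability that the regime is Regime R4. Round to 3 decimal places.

Taking complements, P(onshore | each) = Regime R5 0.0375, Regime R2 0.4, Regime R3 0.048, Regime R4 0.26, Regime R1 0.0525, Regime R6 0.221.
Since the prior is uniform, the posterior is proportional to the likelihood:
  Regime R5: 0.0375
  Regime R2: 0.4
  Regime R3: 0.048
  Regime R4: 0.26
  Regime R1: 0.0525
  Regime R6: 0.221
Sum = 1.019.
P(Regime R4 | evidence) = 0.26 / 1.019 ≈ 0.255.

0.255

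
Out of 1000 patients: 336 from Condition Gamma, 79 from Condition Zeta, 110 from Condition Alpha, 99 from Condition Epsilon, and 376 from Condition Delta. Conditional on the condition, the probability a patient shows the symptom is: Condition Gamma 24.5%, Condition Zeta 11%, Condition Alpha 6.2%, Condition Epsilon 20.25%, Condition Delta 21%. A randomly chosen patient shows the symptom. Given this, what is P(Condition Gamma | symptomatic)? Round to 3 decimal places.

Prior × likelihood for each hypothesis:
  Condition Gamma: 0.336 × 0.245 = 0.08232
  Condition Zeta: 0.079 × 0.11 = 0.00869
  Condition Alpha: 0.11 × 0.062 = 0.00682
  Condition Epsilon: 0.099 × 0.2025 = 0.0200475
  Condition Delta: 0.376 × 0.21 = 0.07896
Normalizing constant = 0.1968375.
P(Condition Gamma | evidence) = 0.08232 / 0.1968375 ≈ 0.418.

0.418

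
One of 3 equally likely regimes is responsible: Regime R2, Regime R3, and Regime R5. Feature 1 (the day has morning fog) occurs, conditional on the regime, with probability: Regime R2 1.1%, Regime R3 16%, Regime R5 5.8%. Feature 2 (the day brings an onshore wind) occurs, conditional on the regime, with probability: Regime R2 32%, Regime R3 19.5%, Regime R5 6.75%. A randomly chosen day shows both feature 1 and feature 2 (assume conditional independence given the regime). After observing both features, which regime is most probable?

Regime R3

With a uniform prior (1/3 each), posterior ∝ likelihood:
  Regime R2: 0.011 × 0.32 = 0.00352
  Regime R3: 0.16 × 0.195 = 0.0312
  Regime R5: 0.058 × 0.0675 = 0.003915
Normalizing constant = 0.038635.
Largest term belongs to Regime R3, so Regime R3 is most probable.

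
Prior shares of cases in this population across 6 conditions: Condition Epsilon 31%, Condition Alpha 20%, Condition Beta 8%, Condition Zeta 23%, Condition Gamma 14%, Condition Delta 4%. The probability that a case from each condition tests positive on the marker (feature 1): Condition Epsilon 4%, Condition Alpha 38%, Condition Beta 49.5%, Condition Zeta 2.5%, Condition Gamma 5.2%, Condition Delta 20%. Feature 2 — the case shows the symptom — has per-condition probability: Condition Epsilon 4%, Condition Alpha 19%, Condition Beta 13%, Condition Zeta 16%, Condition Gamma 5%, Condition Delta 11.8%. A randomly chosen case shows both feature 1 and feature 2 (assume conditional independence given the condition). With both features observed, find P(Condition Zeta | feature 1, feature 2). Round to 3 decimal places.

0.041

Compute prior × likelihood for every hypothesis:
  Condition Epsilon: 0.31 × 0.04 × 0.04 = 0.000496
  Condition Alpha: 0.2 × 0.38 × 0.19 = 0.01444
  Condition Beta: 0.08 × 0.495 × 0.13 = 0.005148
  Condition Zeta: 0.23 × 0.025 × 0.16 = 0.00092
  Condition Gamma: 0.14 × 0.052 × 0.05 = 0.000364
  Condition Delta: 0.04 × 0.2 × 0.118 = 0.000944
Normalizing constant = 0.022312.
P(Condition Zeta | evidence) = 0.00092 / 0.022312 ≈ 0.041.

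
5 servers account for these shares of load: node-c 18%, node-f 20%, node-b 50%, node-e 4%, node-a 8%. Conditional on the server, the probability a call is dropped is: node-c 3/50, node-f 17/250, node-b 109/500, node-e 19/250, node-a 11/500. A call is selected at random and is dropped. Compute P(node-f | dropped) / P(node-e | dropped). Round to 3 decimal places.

Prior × likelihood for each hypothesis:
  node-c: 0.18 × 0.06 = 0.0108
  node-f: 0.2 × 0.068 = 0.0136
  node-b: 0.5 × 0.218 = 0.109
  node-e: 0.04 × 0.076 = 0.00304
  node-a: 0.08 × 0.022 = 0.00176
Total = 0.1382.
The ratio is 0.0136 / 0.00304 (the normalizer cancels) = 4.474.

4.474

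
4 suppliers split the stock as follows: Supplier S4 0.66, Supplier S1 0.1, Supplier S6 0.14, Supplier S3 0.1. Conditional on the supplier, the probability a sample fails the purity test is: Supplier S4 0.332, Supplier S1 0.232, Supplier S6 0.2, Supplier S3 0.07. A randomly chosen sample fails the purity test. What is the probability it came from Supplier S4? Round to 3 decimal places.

Prior × likelihood for each hypothesis:
  Supplier S4: 0.66 × 0.332 = 0.21912
  Supplier S1: 0.1 × 0.232 = 0.0232
  Supplier S6: 0.14 × 0.2 = 0.028
  Supplier S3: 0.1 × 0.07 = 0.007
Normalizing constant = 0.27732.
P(Supplier S4 | evidence) = 0.21912 / 0.27732 ≈ 0.790.

0.790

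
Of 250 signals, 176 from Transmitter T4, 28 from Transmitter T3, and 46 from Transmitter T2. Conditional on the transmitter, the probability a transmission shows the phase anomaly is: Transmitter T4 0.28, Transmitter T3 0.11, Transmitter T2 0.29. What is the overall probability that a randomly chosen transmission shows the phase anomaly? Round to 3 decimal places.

Prior × likelihood for each hypothesis:
  Transmitter T4: 0.704 × 0.28 = 0.19712
  Transmitter T3: 0.112 × 0.11 = 0.01232
  Transmitter T2: 0.184 × 0.29 = 0.05336
P(anomaly) = 0.19712 + 0.01232 + 0.05336 = 0.2628 → 0.263.

0.263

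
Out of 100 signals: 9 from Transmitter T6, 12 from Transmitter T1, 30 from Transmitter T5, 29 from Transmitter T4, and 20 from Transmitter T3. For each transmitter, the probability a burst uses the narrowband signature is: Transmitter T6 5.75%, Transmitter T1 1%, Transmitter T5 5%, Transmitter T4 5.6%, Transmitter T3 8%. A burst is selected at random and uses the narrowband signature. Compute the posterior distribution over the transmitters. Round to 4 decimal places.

Transmitter T6 0.0965, Transmitter T1 0.0224, Transmitter T5 0.2798, Transmitter T4 0.3029, Transmitter T3 0.2984

Prior × likelihood for each hypothesis:
  Transmitter T6: 0.09 × 0.0575 = 0.005175
  Transmitter T1: 0.12 × 0.01 = 0.0012
  Transmitter T5: 0.3 × 0.05 = 0.015
  Transmitter T4: 0.29 × 0.056 = 0.01624
  Transmitter T3: 0.2 × 0.08 = 0.016
Sum = 0.053615.
P(Transmitter T6 | narrowband) = 0.005175/0.053615 ≈ 0.0965
P(Transmitter T1 | narrowband) = 0.0012/0.053615 ≈ 0.0224
P(Transmitter T5 | narrowband) = 0.015/0.053615 ≈ 0.2798
P(Transmitter T4 | narrowband) = 0.01624/0.053615 ≈ 0.3029
P(Transmitter T3 | narrowband) = 0.016/0.053615 ≈ 0.2984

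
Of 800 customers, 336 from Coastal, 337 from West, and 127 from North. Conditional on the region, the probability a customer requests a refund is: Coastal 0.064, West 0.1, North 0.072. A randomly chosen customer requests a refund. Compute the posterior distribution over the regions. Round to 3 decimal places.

Coastal 0.334, West 0.524, North 0.142

Compute prior × likelihood for every hypothesis:
  Coastal: 0.42 × 0.064 = 0.02688
  West: 0.42125 × 0.1 = 0.042125
  North: 0.15875 × 0.072 = 0.01143
Normalizing constant = 0.080435.
P(Coastal | refund) = 0.02688/0.080435 ≈ 0.334
P(West | refund) = 0.042125/0.080435 ≈ 0.524
P(North | refund) = 0.01143/0.080435 ≈ 0.142
(Check: 0.334+0.524+0.142 = 1.000.)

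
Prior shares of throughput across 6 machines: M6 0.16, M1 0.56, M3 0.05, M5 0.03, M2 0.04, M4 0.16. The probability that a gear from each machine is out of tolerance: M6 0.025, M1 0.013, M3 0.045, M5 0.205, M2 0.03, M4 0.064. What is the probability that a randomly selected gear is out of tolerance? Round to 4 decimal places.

Unnormalized posteriors (prior × likelihood):
  M6: 0.16 × 0.025 = 0.004
  M1: 0.56 × 0.013 = 0.00728
  M3: 0.05 × 0.045 = 0.00225
  M5: 0.03 × 0.205 = 0.00615
  M2: 0.04 × 0.03 = 0.0012
  M4: 0.16 × 0.064 = 0.01024
P(oversize) = 0.004 + 0.00728 + 0.00225 + 0.00615 + 0.0012 + 0.01024 = 0.03112 → 0.0311.

0.0311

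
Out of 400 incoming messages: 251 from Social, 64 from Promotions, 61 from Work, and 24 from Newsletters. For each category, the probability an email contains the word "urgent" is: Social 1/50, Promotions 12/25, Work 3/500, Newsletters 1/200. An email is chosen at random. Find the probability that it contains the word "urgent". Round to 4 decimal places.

By Bayes' rule, posterior ∝ prior × likelihood:
  Social: 0.6275 × 0.02 = 0.01255
  Promotions: 0.16 × 0.48 = 0.0768
  Work: 0.1525 × 0.006 = 0.000915
  Newsletters: 0.06 × 0.005 = 0.0003
P(urgent-flag) = 0.01255 + 0.0768 + 0.000915 + 0.0003 = 0.090565 → 0.0906.

0.0906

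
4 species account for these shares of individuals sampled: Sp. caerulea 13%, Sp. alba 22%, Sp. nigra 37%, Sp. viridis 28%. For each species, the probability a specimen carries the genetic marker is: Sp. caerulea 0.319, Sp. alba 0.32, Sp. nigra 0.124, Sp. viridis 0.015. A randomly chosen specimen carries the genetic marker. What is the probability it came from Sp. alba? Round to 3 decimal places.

0.435

Prior × likelihood for each hypothesis:
  Sp. caerulea: 0.13 × 0.319 = 0.04147
  Sp. alba: 0.22 × 0.32 = 0.0704
  Sp. nigra: 0.37 × 0.124 = 0.04588
  Sp. viridis: 0.28 × 0.015 = 0.0042
Normalizing constant = 0.16195.
P(Sp. alba | evidence) = 0.0704 / 0.16195 ≈ 0.435.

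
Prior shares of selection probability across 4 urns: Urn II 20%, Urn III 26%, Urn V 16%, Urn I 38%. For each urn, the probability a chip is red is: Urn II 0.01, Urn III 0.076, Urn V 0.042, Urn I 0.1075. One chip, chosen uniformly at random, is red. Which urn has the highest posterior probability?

Urn I

Prior × likelihood for each hypothesis:
  Urn II: 0.2 × 0.01 = 0.002
  Urn III: 0.26 × 0.076 = 0.01976
  Urn V: 0.16 × 0.042 = 0.00672
  Urn I: 0.38 × 0.1075 = 0.04085
Normalizing constant = 0.06933.
Largest term belongs to Urn I, so Urn I is most probable.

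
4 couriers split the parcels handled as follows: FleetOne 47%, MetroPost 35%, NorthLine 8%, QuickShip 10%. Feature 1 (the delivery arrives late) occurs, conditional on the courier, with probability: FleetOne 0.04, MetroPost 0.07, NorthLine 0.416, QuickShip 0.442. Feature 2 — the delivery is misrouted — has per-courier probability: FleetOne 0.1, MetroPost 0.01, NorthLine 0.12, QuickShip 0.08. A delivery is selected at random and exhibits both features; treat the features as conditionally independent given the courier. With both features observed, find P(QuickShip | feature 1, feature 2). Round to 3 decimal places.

0.366

By Bayes' rule, posterior ∝ prior × likelihood:
  FleetOne: 0.47 × 0.04 × 0.1 = 0.00188
  MetroPost: 0.35 × 0.07 × 0.01 = 0.000245
  NorthLine: 0.08 × 0.416 × 0.12 = 0.0039936
  QuickShip: 0.1 × 0.442 × 0.08 = 0.003536
Sum = 0.0096546.
P(QuickShip | evidence) = 0.003536 / 0.0096546 ≈ 0.366.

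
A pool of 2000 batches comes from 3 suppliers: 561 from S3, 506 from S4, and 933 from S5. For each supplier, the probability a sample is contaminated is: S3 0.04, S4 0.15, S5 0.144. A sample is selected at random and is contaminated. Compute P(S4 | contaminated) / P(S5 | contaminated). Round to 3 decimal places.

By Bayes' rule, posterior ∝ prior × likelihood:
  S3: 0.2805 × 0.04 = 0.01122
  S4: 0.253 × 0.15 = 0.03795
  S5: 0.4665 × 0.144 = 0.067176
Normalizing constant = 0.116346.
The ratio is 0.03795 / 0.067176 (the normalizer cancels) = 0.565.

0.565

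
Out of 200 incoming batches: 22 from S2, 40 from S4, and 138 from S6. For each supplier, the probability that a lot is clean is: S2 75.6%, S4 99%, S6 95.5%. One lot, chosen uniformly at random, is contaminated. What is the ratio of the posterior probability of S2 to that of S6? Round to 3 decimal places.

Taking complements, P(contaminated | each) = S2 0.244, S4 0.01, S6 0.045.
Unnormalized posteriors (prior × likelihood):
  S2: 0.11 × 0.244 = 0.02684
  S4: 0.2 × 0.01 = 0.002
  S6: 0.69 × 0.045 = 0.03105
Sum = 0.05989.
The ratio is 0.02684 / 0.03105 (the normalizer cancels) = 0.864.

0.864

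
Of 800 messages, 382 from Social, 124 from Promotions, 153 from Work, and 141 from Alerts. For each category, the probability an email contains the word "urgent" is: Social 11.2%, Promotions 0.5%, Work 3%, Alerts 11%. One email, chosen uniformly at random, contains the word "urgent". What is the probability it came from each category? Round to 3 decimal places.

Social 0.674, Promotions 0.010, Work 0.072, Alerts 0.244

Unnormalized posteriors (prior × likelihood):
  Social: 0.4775 × 0.112 = 0.05348
  Promotions: 0.155 × 0.005 = 0.000775
  Work: 0.19125 × 0.03 = 0.0057375
  Alerts: 0.17625 × 0.11 = 0.0193875
Total = 0.07938.
P(Social | urgent-flag) = 0.05348/0.07938 ≈ 0.674
P(Promotions | urgent-flag) = 0.000775/0.07938 ≈ 0.010
P(Work | urgent-flag) = 0.0057375/0.07938 ≈ 0.072
P(Alerts | urgent-flag) = 0.0193875/0.07938 ≈ 0.244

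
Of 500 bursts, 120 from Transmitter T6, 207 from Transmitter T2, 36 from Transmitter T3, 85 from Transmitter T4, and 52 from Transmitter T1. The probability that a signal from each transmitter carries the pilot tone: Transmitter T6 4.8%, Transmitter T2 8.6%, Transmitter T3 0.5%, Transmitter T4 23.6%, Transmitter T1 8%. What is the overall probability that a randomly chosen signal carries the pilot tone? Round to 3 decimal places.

By Bayes' rule, posterior ∝ prior × likelihood:
  Transmitter T6: 0.24 × 0.048 = 0.01152
  Transmitter T2: 0.414 × 0.086 = 0.035604
  Transmitter T3: 0.072 × 0.005 = 0.00036
  Transmitter T4: 0.17 × 0.236 = 0.04012
  Transmitter T1: 0.104 × 0.08 = 0.00832
P(pilot) = 0.01152 + 0.035604 + 0.00036 + 0.04012 + 0.00832 = 0.095924 → 0.096.

0.096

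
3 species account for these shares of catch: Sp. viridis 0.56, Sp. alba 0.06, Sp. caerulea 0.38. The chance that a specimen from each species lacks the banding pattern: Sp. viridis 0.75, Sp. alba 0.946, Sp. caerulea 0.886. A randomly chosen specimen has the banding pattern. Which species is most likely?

Sp. viridis

Taking complements, P(banded | each) = Sp. viridis 0.25, Sp. alba 0.054, Sp. caerulea 0.114.
Prior × likelihood for each hypothesis:
  Sp. viridis: 0.56 × 0.25 = 0.14
  Sp. alba: 0.06 × 0.054 = 0.00324
  Sp. caerulea: 0.38 × 0.114 = 0.04332
Normalizing constant = 0.18656.
Largest term belongs to Sp. viridis, so Sp. viridis is most probable.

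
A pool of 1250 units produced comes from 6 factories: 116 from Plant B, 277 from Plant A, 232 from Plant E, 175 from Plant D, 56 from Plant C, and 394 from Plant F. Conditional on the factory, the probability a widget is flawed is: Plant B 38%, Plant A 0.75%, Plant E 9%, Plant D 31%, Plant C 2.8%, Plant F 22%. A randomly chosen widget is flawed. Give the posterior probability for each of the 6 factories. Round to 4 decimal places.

Compute prior × likelihood for every hypothesis:
  Plant B: 0.0928 × 0.38 = 0.035264
  Plant A: 0.2216 × 0.0075 = 0.001662
  Plant E: 0.1856 × 0.09 = 0.016704
  Plant D: 0.14 × 0.31 = 0.0434
  Plant C: 0.0448 × 0.028 = 0.0012544
  Plant F: 0.3152 × 0.22 = 0.069344
Normalizing constant = 0.1676284.
P(Plant B | flawed) = 0.035264/0.1676284 ≈ 0.2104
P(Plant A | flawed) = 0.001662/0.1676284 ≈ 0.0099
P(Plant E | flawed) = 0.016704/0.1676284 ≈ 0.0996
P(Plant D | flawed) = 0.0434/0.1676284 ≈ 0.2589
P(Plant C | flawed) = 0.0012544/0.1676284 ≈ 0.0075
P(Plant F | flawed) = 0.069344/0.1676284 ≈ 0.4137

Plant B 0.2104, Plant A 0.0099, Plant E 0.0996, Plant D 0.2589, Plant C 0.0075, Plant F 0.4137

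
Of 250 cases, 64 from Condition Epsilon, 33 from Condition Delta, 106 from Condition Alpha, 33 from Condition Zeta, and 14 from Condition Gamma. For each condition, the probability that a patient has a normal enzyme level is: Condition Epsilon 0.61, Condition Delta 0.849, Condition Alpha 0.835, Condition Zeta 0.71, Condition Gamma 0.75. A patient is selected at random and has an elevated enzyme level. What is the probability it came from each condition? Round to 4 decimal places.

Taking complements, P(elevated | each) = Condition Epsilon 0.39, Condition Delta 0.151, Condition Alpha 0.165, Condition Zeta 0.29, Condition Gamma 0.25.
Prior × likelihood for each hypothesis:
  Condition Epsilon: 0.256 × 0.39 = 0.09984
  Condition Delta: 0.132 × 0.151 = 0.019932
  Condition Alpha: 0.424 × 0.165 = 0.06996
  Condition Zeta: 0.132 × 0.29 = 0.03828
  Condition Gamma: 0.056 × 0.25 = 0.014
Sum = 0.242012.
P(Condition Epsilon | elevated) = 0.09984/0.242012 ≈ 0.4125
P(Condition Delta | elevated) = 0.019932/0.242012 ≈ 0.0824
P(Condition Alpha | elevated) = 0.06996/0.242012 ≈ 0.2891
P(Condition Zeta | elevated) = 0.03828/0.242012 ≈ 0.1582
P(Condition Gamma | elevated) = 0.014/0.242012 ≈ 0.0578

Condition Epsilon 0.4125, Condition Delta 0.0824, Condition Alpha 0.2891, Condition Zeta 0.1582, Condition Gamma 0.0578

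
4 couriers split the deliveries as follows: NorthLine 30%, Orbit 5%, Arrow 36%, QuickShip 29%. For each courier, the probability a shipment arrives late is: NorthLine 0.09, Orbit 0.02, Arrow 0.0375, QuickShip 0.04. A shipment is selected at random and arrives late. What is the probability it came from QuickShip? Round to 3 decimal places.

0.218

Compute prior × likelihood for every hypothesis:
  NorthLine: 0.3 × 0.09 = 0.027
  Orbit: 0.05 × 0.02 = 0.001
  Arrow: 0.36 × 0.0375 = 0.0135
  QuickShip: 0.29 × 0.04 = 0.0116
Total = 0.0531.
P(QuickShip | evidence) = 0.0116 / 0.0531 ≈ 0.218.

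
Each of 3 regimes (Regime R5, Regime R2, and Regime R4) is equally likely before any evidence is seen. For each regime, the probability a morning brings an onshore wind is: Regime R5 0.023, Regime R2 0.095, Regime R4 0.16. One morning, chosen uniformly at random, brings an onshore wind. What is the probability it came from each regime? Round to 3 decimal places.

Regime R5 0.083, Regime R2 0.342, Regime R4 0.576

Since the prior is uniform, the posterior is proportional to the likelihood:
  Regime R5: 0.023
  Regime R2: 0.095
  Regime R4: 0.16
Normalizing constant = 0.278.
P(Regime R5 | onshore) = 0.023/0.278 ≈ 0.083
P(Regime R2 | onshore) = 0.095/0.278 ≈ 0.342
P(Regime R4 | onshore) = 0.16/0.278 ≈ 0.576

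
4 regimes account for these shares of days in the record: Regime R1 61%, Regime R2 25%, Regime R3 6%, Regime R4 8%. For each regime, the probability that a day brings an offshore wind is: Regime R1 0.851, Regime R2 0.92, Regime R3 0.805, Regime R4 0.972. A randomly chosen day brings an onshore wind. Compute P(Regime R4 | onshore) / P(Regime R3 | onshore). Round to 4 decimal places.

Taking complements, P(onshore | each) = Regime R1 0.149, Regime R2 0.08, Regime R3 0.195, Regime R4 0.028.
Prior × likelihood for each hypothesis:
  Regime R1: 0.61 × 0.149 = 0.09089
  Regime R2: 0.25 × 0.08 = 0.02
  Regime R3: 0.06 × 0.195 = 0.0117
  Regime R4: 0.08 × 0.028 = 0.00224
Normalizing constant = 0.12483.
The ratio is 0.00224 / 0.0117 (the normalizer cancels) = 0.1915.

0.1915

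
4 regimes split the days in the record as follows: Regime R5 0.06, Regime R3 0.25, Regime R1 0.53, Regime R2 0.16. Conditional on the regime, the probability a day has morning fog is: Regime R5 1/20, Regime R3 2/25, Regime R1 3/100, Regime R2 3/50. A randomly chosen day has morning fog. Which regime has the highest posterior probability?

Prior × likelihood for each hypothesis:
  Regime R5: 0.06 × 0.05 = 0.003
  Regime R3: 0.25 × 0.08 = 0.02
  Regime R1: 0.53 × 0.03 = 0.0159
  Regime R2: 0.16 × 0.06 = 0.0096
Normalizing constant = 0.0485.
Largest term belongs to Regime R3, so Regime R3 is most probable.

Regime R3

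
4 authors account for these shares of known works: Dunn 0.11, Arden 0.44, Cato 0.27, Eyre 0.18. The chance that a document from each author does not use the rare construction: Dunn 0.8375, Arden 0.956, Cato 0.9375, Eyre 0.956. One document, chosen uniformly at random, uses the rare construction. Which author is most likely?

Taking complements, P(rare-form | each) = Dunn 0.1625, Arden 0.044, Cato 0.0625, Eyre 0.044.
Unnormalized posteriors (prior × likelihood):
  Dunn: 0.11 × 0.1625 = 0.017875
  Arden: 0.44 × 0.044 = 0.01936
  Cato: 0.27 × 0.0625 = 0.016875
  Eyre: 0.18 × 0.044 = 0.00792
Total = 0.06203.
Largest term belongs to Arden, so Arden is most probable.

Arden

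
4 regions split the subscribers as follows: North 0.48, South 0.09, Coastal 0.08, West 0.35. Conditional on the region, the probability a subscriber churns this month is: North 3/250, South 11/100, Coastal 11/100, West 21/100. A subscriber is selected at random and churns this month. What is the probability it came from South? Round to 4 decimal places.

By Bayes' rule, posterior ∝ prior × likelihood:
  North: 0.48 × 0.012 = 0.00576
  South: 0.09 × 0.11 = 0.0099
  Coastal: 0.08 × 0.11 = 0.0088
  West: 0.35 × 0.21 = 0.0735
Total = 0.09796.
P(South | evidence) = 0.0099 / 0.09796 ≈ 0.1011.

0.1011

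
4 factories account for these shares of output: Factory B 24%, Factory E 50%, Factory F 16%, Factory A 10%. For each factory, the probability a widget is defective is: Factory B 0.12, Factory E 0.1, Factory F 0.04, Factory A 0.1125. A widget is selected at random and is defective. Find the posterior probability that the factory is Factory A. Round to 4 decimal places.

Unnormalized posteriors (prior × likelihood):
  Factory B: 0.24 × 0.12 = 0.0288
  Factory E: 0.5 × 0.1 = 0.05
  Factory F: 0.16 × 0.04 = 0.0064
  Factory A: 0.1 × 0.1125 = 0.01125
Sum = 0.09645.
P(Factory A | evidence) = 0.01125 / 0.09645 ≈ 0.1166.

0.1166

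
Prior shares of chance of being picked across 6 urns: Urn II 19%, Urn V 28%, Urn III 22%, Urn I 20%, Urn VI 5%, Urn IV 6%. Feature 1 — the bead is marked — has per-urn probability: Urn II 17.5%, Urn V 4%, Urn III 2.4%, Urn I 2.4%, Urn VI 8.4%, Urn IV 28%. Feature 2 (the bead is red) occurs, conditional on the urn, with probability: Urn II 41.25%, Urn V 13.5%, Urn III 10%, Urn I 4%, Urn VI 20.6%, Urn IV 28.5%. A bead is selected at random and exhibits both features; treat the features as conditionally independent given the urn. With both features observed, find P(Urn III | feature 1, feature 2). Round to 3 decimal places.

Prior × likelihood for each hypothesis:
  Urn II: 0.19 × 0.175 × 0.4125 = 0.013715625
  Urn V: 0.28 × 0.04 × 0.135 = 0.001512
  Urn III: 0.22 × 0.024 × 0.1 = 0.000528
  Urn I: 0.2 × 0.024 × 0.04 = 0.000192
  Urn VI: 0.05 × 0.084 × 0.206 = 0.0008652
  Urn IV: 0.06 × 0.28 × 0.285 = 0.004788
Sum = 0.021600825.
P(Urn III | evidence) = 0.000528 / 0.021600825 ≈ 0.024.

0.024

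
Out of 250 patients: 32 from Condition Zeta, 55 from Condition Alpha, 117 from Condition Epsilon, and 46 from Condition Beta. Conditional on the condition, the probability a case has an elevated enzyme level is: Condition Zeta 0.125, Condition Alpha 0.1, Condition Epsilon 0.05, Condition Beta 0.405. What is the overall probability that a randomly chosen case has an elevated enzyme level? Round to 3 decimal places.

Unnormalized posteriors (prior × likelihood):
  Condition Zeta: 0.128 × 0.125 = 0.016
  Condition Alpha: 0.22 × 0.1 = 0.022
  Condition Epsilon: 0.468 × 0.05 = 0.0234
  Condition Beta: 0.184 × 0.405 = 0.07452
P(elevated) = 0.016 + 0.022 + 0.0234 + 0.07452 = 0.13592 → 0.136.

0.136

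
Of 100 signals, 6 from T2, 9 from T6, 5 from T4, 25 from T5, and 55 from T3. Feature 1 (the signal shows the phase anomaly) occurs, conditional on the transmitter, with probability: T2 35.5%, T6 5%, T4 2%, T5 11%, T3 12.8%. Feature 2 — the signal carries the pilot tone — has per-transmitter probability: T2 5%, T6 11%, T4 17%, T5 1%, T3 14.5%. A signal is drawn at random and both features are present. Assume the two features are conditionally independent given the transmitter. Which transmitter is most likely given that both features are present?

T3

Compute prior × likelihood for every hypothesis:
  T2: 0.06 × 0.355 × 0.05 = 0.001065
  T6: 0.09 × 0.05 × 0.11 = 0.000495
  T4: 0.05 × 0.02 × 0.17 = 0.00017
  T5: 0.25 × 0.11 × 0.01 = 0.000275
  T3: 0.55 × 0.128 × 0.145 = 0.010208
Normalizing constant = 0.012213.
Largest term belongs to T3, so T3 is most probable.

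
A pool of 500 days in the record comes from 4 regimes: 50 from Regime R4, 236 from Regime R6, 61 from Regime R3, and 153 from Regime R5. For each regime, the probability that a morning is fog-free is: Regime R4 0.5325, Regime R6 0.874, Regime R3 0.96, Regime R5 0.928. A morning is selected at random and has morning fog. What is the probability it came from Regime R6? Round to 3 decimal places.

0.447

Taking complements, P(fog | each) = Regime R4 0.4675, Regime R6 0.126, Regime R3 0.04, Regime R5 0.072.
Prior × likelihood for each hypothesis:
  Regime R4: 0.1 × 0.4675 = 0.04675
  Regime R6: 0.472 × 0.126 = 0.059472
  Regime R3: 0.122 × 0.04 = 0.00488
  Regime R5: 0.306 × 0.072 = 0.022032
Normalizing constant = 0.133134.
P(Regime R6 | evidence) = 0.059472 / 0.133134 ≈ 0.447.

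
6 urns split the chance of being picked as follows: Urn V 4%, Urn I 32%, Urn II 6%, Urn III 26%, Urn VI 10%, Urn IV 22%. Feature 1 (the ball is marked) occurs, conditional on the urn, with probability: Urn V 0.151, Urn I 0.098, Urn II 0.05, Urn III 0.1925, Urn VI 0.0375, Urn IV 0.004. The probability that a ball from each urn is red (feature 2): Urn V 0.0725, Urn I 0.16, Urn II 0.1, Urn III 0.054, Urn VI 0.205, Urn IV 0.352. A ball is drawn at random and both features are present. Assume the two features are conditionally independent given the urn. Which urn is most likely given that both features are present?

Unnormalized posteriors (prior × likelihood):
  Urn V: 0.04 × 0.151 × 0.0725 = 0.0004379
  Urn I: 0.32 × 0.098 × 0.16 = 0.0050176
  Urn II: 0.06 × 0.05 × 0.1 = 0.0003
  Urn III: 0.26 × 0.1925 × 0.054 = 0.0027027
  Urn VI: 0.1 × 0.0375 × 0.205 = 0.00076875
  Urn IV: 0.22 × 0.004 × 0.352 = 0.00030976
Normalizing constant = 0.00953671.
Largest term belongs to Urn I, so Urn I is most probable.

Urn I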